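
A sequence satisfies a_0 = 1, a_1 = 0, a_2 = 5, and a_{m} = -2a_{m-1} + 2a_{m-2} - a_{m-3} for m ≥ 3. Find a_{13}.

The ordinary generating function has denominator 1 + 2y - 2y^2 + y^3.
Iterating the recurrence: a_0,…,a_{13} = 1, 0, 5, -11, 32, -91, 257, -728, 2061, -5835, 16520, -46771, 132417, -374896.

-374896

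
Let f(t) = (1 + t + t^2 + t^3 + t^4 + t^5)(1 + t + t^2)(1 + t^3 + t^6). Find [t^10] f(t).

4

(1 + t + t^2 + t^3 + t^4 + t^5) has coefficients 1,1,1,1,1,1 for degrees 0…5.
(1 + t + t^2) has coefficients 1,1,1,0,0,0,0,0,0,0,0 for degrees 0…10.
Finally multiplying by (1 + t^3 + t^6), the product of all factors after the first has coefficients 1,1,1,1,1,1,1,1,1,0,0 for degrees 0…10.
[t^10] = 1·0 + 1·0 + 1·1 + 1·1 + 1·1 + 1·1 = 4.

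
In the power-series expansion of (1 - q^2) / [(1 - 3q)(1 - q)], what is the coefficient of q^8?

8748

The denominator gives the recurrence a_n = 4a_(n−1) − 3a_(n−2) for n ≥ 3; the numerator fixes a_0 = 1, a_1 = 4, a_2 = 12.
Iterating: 1, 4, 12, 36, 108, 324, 972, 2916, 8748, so a_8 = 8748.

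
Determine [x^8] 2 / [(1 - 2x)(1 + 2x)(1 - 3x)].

23210

The denominator gives the recurrence a_n = 3a_(n−1) + 4a_(n−2) − 12a_(n−3) for n ≥ 3; the numerator fixes a_0 = 2, a_1 = 6, a_2 = 26.
Iterating: 2, 6, 26, 78, 266, 798, 2522, 7566, 23210, so a_8 = 23210.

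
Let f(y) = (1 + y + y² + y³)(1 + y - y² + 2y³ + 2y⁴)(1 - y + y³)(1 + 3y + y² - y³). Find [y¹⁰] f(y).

(1 + y + y² + y³) has coefficients 1,1,1,1 for degrees 0…3.
(1 + y - y² + 2y³ + 2y⁴) has coefficients 1,1,-1,2,2,0,0,0,0,0,0 for degrees 0…10.
Multiplying by (1 - y + y³) gives running coefficients 1,0,-2,4,1,-3,2,2,0,0,0 for degrees 0…10.
Finally multiplying by (1 + 3y + y² - y³), the product of all factors after the first has coefficients 1,3,-1,-3,11,6,-10,4,11,0,-2 for degrees 0…10.
[y¹⁰] = 1·(-2) + 1·0 + 1·11 + 1·4 = 13.

13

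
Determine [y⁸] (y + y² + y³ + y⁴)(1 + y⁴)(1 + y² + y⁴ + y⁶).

(y + y² + y³ + y⁴) has coefficients 0,1,1,1,1 for degrees 0…4.
(1 + y⁴) has coefficients 1,0,0,0,1,0,0,0,0 for degrees 0…8.
Finally multiplying by (1 + y² + y⁴ + y⁶), the product of all factors after the first has coefficients 1,0,1,0,2,0,2,0,1 for degrees 0…8.
[y⁸] = 1·0 + 1·2 + 1·0 + 1·2 = 4.

4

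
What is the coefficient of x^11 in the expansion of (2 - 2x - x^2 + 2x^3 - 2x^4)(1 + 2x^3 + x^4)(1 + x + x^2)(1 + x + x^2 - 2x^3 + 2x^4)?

-10

(2 - 2x - x^2 + 2x^3 - 2x^4) has coefficients 2,-2,-1,2,-2 for degrees 0…4.
(1 + 2x^3 + x^4) has coefficients 1,0,0,2,1,0,0,0,0,0,0,0 for degrees 0…11.
Multiplying by (1 + x + x^2) gives running coefficients 1,1,1,2,3,3,1,0,0,0,0,0 for degrees 0…11.
Finally multiplying by (1 + x + x^2 - 2x^3 + 2x^4), the product of all factors after the first has coefficients 1,2,3,2,6,8,5,2,1,4,2,0 for degrees 0…11.
[x^11] = 2·0 − 2·2 − 1·4 + 2·1 − 2·2 = -10.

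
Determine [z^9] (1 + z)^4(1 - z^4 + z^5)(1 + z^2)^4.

(1 + z)^4 has coefficients 1,4,6,4,1 for degrees 0…4.
(1 - z^4 + z^5) has coefficients 1,0,0,0,-1,1,0,0,0,0 for degrees 0…9.
Finally multiplying by (1 + z^2)^4, the product of all factors after the first has coefficients 1,0,4,0,5,1,0,4,-5,6 for degrees 0…9.
[z^9] = 1·6 + 4·(-5) + 6·4 + 4·0 + 1·1 = 11.

11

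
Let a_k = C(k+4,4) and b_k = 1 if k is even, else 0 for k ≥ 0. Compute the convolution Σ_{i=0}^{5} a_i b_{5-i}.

The convolution is the x^5 coefficient of A(x)B(x).
Σ = 1·0 + 5·1 + 15·0 + 35·1 + 70·0 + 126·1 = 166.

166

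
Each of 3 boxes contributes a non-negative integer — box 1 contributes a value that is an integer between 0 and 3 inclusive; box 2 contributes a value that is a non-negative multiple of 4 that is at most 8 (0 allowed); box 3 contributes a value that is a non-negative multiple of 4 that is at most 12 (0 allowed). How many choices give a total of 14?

The generating function for the choices is (1 + q + q² + q³)·(1 + q⁴ + q⁸)·(1 + q⁴ + q⁸ + q¹²); the count is [q¹⁴].
(1 + q + q² + q³) has coefficients 1,1,1,1 for degrees 0…3.
(1 + q⁴ + q⁸) has coefficients 1,0,0,0,1,0,0,0,1,0,0,0,0,0,0 for degrees 0…14.
Finally multiplying by (1 + q⁴ + q⁸ + q¹²), the product of all factors after the first has coefficients 1,0,0,0,2,0,0,0,3,0,0,0,3,0,0 for degrees 0…14.
[q¹⁴] = 1·0 + 1·0 + 1·3 + 1·0 = 3.

3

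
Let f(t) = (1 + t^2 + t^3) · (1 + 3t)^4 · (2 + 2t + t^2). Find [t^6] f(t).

849

(1 + t^2 + t^3) has coefficients 1,0,1,1 for degrees 0…3.
(1 + 3t)^4 has coefficients 1,12,54,108,81,0,0 for degrees 0…6.
Finally multiplying by (2 + 2t + t^2), the product of all factors after the first has coefficients 2,26,133,336,432,270,81 for degrees 0…6.
[t^6] = 1·81 + 1·432 + 1·336 = 849.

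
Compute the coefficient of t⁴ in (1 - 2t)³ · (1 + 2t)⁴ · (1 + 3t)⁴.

(1 - 2t)³ has coefficients 1,-6,12,-8 for degrees 0…3.
(1 + 2t)⁴ has coefficients 1,8,24,32,16 for degrees 0…4.
Finally multiplying by (1 + 3t)⁴, the product of all factors after the first has coefficients 1,20,174,860,2641 for degrees 0…4.
[t⁴] = 1·2641 − 6·860 + 12·174 − 8·20 = -591.

-591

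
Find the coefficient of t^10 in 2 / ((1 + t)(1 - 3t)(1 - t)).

Partial fractions give a closed form: a_n = (1/4)·(-1)^n + (9/4)·3^n + (-1/2)·1^n.
At n = 10: a_10 = 132860.

132860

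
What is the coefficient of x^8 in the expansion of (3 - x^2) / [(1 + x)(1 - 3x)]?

The denominator gives the recurrence a_n = 2a_(n−1) + 3a_(n−2) for n ≥ 3; the numerator fixes a_0 = 3, a_1 = 6, a_2 = 20.
Iterating: 3, 6, 20, 58, 176, 526, 1580, 4738, 14216, so a_8 = 14216.

14216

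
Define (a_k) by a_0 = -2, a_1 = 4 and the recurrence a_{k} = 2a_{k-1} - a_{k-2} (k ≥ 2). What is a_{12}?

The ordinary generating function has denominator 1 - 2t + t^2.
Iterating the recurrence: a_0,…,a_{12} = -2, 4, 10, 16, 22, 28, 34, 40, 46, 52, 58, 64, 70.

70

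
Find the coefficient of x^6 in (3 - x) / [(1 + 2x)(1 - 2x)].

192

Partial fractions give a closed form: a_n = (7/4)·(-2)^n + (5/4)·2^n.
At n = 6: a_6 = 192.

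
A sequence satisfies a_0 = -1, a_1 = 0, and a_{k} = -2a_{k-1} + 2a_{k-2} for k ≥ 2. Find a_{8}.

The ordinary generating function has denominator 1 + 2x - 2x^2.
Iterating the recurrence: a_0,…,a_{8} = -1, 0, -2, 4, -12, 32, -88, 240, -656.

-656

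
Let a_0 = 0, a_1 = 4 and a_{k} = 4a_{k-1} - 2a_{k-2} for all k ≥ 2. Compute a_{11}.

The ordinary generating function has denominator 1 - 4x + 2x^2.
Iterating the recurrence: a_0,…,a_{11} = 0, 4, 16, 56, 192, 656, 2240, 7648, 26112, 89152, 304384, 1039232.

1039232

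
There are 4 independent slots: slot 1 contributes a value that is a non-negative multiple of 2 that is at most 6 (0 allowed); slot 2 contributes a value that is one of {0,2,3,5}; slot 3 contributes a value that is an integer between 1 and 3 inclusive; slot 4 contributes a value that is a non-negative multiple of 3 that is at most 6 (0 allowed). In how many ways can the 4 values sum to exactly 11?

14

The generating function for the choices is (1 + z² + z⁴ + z⁶)·(1 + z² + z³ + z⁵)·(z + z² + z³)·(1 + z³ + z⁶); the count is [z¹¹].
(1 + z² + z⁴ + z⁶) has coefficients 1,0,1,0,1,0,1 for degrees 0…6.
(1 + z² + z³ + z⁵) has coefficients 1,0,1,1,0,1,0,0,0,0,0,0 for degrees 0…11.
Multiplying by (z + z² + z³) gives running coefficients 0,1,1,2,2,2,2,1,1,0,0,0 for degrees 0…11.
Finally multiplying by (1 + z³ + z⁶), the product of all factors after the first has coefficients 0,1,1,2,3,3,4,4,4,4,3,3 for degrees 0…11.
[z¹¹] = 1·3 + 1·4 + 1·4 + 1·3 = 14.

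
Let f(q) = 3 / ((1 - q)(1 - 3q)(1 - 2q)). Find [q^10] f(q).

784875

The denominator gives the recurrence a_n = 6a_(n−1) − 11a_(n−2) + 6a_(n−3) for n ≥ 3; the numerator fixes a_0 = 3, a_1 = 18, a_2 = 75.
Iterating: 3, 18, 75, 270, 903, 2898, 9075, 27990, 85503, 259578, 784875, so a_10 = 784875.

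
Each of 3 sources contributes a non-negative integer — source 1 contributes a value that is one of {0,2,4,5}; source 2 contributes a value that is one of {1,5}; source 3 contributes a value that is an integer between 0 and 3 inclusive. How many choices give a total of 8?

4

The generating function for the choices is (1 + y^2 + y^4 + y^5)·(y + y^5)·(1 + y + y^2 + y^3); the count is [y^8].
(1 + y^2 + y^4 + y^5) has coefficients 1,0,1,0,1,1 for degrees 0…5.
(y + y^5) has coefficients 0,1,0,0,0,1,0,0,0 for degrees 0…8.
Finally multiplying by (1 + y + y^2 + y^3), the product of all factors after the first has coefficients 0,1,1,1,1,1,1,1,1 for degrees 0…8.
[y^8] = 1·1 + 1·1 + 1·1 + 1·1 = 4.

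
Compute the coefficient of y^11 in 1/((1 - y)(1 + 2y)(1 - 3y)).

Partial fractions give a closed form: a_n = (-1/6)·1^n + (4/15)·(-2)^n + (9/10)·3^n.
At n = 11: a_11 = 158886.

158886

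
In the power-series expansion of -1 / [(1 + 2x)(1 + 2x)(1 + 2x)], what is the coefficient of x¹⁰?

-67584

The denominator gives the recurrence a_n = −6a_(n−1) − 12a_(n−2) − 8a_(n−3) for n ≥ 3; the numerator fixes a_0 = -1, a_1 = 6, a_2 = -24.
Iterating: -1, 6, -24, 80, -240, 672, -1792, 4608, -11520, 28160, -67584, so a_10 = -67584.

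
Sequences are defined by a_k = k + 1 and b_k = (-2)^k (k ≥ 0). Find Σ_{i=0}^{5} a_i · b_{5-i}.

-12

Write out a_i and b_{5-i} for i = 0,…,5 and sum the products.
Σ = 1·(-32) + 2·16 + 3·(-8) + 4·4 + 5·(-2) + 6·1 = -12.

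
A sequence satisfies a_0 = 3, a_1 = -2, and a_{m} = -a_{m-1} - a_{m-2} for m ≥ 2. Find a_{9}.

The ordinary generating function has denominator 1 + x + x^2.
Iterating the recurrence: a_0,…,a_{9} = 3, -2, -1, 3, -2, -1, 3, -2, -1, 3.

3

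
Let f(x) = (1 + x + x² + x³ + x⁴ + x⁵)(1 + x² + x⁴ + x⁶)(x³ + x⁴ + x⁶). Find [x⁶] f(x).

(1 + x + x² + x³ + x⁴ + x⁵) has coefficients 1,1,1,1,1,1 for degrees 0…5.
(1 + x² + x⁴ + x⁶) has coefficients 1,0,1,0,1,0,1 for degrees 0…6.
Finally multiplying by (x³ + x⁴ + x⁶), the product of all factors after the first has coefficients 0,0,0,1,1,1,2 for degrees 0…6.
[x⁶] = 1·2 + 1·1 + 1·1 + 1·1 + 1·0 + 1·0 = 5.

5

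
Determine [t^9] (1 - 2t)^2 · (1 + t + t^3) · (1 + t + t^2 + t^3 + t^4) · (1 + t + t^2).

(1 - 2t)^2 has coefficients 1,-4,4 for degrees 0…2.
(1 + t + t^3) has coefficients 1,1,0,1,0,0,0,0,0,0 for degrees 0…9.
Multiplying by (1 + t + t^2 + t^3 + t^4) gives running coefficients 1,2,2,3,3,2,1,1,0,0 for degrees 0…9.
Finally multiplying by (1 + t + t^2), the product of all factors after the first has coefficients 1,3,5,7,8,8,6,4,2,1 for degrees 0…9.
[t^9] = 1·1 − 4·2 + 4·4 = 9.

9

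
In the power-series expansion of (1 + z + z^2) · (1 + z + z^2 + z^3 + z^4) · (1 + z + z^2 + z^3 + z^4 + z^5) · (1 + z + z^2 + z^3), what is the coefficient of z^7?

52

(1 + z + z^2) has coefficients 1,1,1 for degrees 0…2.
(1 + z + z^2 + z^3 + z^4) has coefficients 1,1,1,1,1,0,0,0 for degrees 0…7.
Multiplying by (1 + z + z^2 + z^3 + z^4 + z^5) gives running coefficients 1,2,3,4,5,5,4,3 for degrees 0…7.
Finally multiplying by (1 + z + z^2 + z^3), the product of all factors after the first has coefficients 1,3,6,10,14,17,18,17 for degrees 0…7.
[z^7] = 1·17 + 1·18 + 1·17 = 52.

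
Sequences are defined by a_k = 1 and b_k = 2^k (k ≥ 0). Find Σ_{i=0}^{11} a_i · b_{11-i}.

4095

This is [x^11] in the product of the two ordinary generating functions.
Σ = 1·2048 + 1·1024 + 1·512 + 1·256 + 1·128 + 1·64 + 1·32 + 1·16 + 1·8 + 1·4 + 1·2 + 1·1 = 4095.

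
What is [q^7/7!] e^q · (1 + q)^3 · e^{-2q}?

The EGF product rule gives c_7 = Σ_{k_1+k_2+k_3=7} C(7; k_1,k_2,k_3) · ∏ g_i(k_i), where e^q gives (1)^k; (1+q)^3 gives the falling factorial (3)_k; e^{-2q} gives (-2)^k.
g_1(k) for k = 0…7: 1, 1, 1, 1, 1, 1, 1, 1.
g_2(k) for k = 0…7: 1, 3, 6, 6, 0, 0, 0, 0.
g_3(k) for k = 0…7: 1, -2, 4, -8, 16, -32, 64, -128.
First combine the last two factors: h(k) = Σ_j C(k,j)·g_2(j)·g_3(k−j) for k = 0…7: 1, 1, -2, -2, 16, -32, -32, 544.
c_7 = Σ_k C(7,k)·g_1(k)·h(7−k) = 1·1·544 + 7·1·(-32) + 21·1·(-32) + 35·1·16 + 35·1·(-2) + 21·1·(-2) + 7·1·1 + 1·1·1 = 544 − 224 − 672 + 560 − 70 − 42 + 7 + 1 = 104.

104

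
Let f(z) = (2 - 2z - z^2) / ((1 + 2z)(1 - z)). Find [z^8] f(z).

469

The denominator gives the recurrence a_n = −a_(n−1) + 2a_(n−2) for n ≥ 3; the numerator fixes a_0 = 2, a_1 = -4, a_2 = 7.
Iterating: 2, -4, 7, -15, 29, -59, 117, -235, 469, so a_8 = 469.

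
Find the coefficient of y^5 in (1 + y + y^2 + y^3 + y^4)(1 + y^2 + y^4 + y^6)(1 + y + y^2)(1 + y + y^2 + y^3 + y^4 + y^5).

(1 + y + y^2 + y^3 + y^4) has coefficients 1,1,1,1,1 for degrees 0…4.
(1 + y^2 + y^4 + y^6) has coefficients 1,0,1,0,1,0 for degrees 0…5.
Multiplying by (1 + y + y^2) gives running coefficients 1,1,2,1,2,1 for degrees 0…5.
Finally multiplying by (1 + y + y^2 + y^3 + y^4 + y^5), the product of all factors after the first has coefficients 1,2,4,5,7,8 for degrees 0…5.
[y^5] = 1·8 + 1·7 + 1·5 + 1·4 + 1·2 = 26.

26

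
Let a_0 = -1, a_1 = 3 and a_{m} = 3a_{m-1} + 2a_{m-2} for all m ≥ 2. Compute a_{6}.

1207

The ordinary generating function has denominator 1 - 3t - 2t^2.
Iterating the recurrence: a_0,…,a_{6} = -1, 3, 7, 27, 95, 339, 1207.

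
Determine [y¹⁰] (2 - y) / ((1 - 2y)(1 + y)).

1025

The denominator gives the recurrence a_n = a_(n−1) + 2a_(n−2) for n ≥ 2; the numerator fixes a_0 = 2, a_1 = 1.
Iterating: 2, 1, 5, 7, 17, 31, 65, 127, 257, 511, 1025, so a_10 = 1025.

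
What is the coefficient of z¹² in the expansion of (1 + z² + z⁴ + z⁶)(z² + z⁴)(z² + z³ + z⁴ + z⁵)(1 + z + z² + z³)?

(1 + z² + z⁴ + z⁶) has coefficients 1,0,1,0,1,0,1 for degrees 0…6.
(z² + z⁴) has coefficients 0,0,1,0,1,0,0,0,0,0,0,0,0 for degrees 0…12.
Multiplying by (z² + z³ + z⁴ + z⁵) gives running coefficients 0,0,0,0,1,1,2,2,1,1,0,0,0 for degrees 0…12.
Finally multiplying by (1 + z + z² + z³), the product of all factors after the first has coefficients 0,0,0,0,1,2,4,6,6,6,4,2,1 for degrees 0…12.
[z¹²] = 1·1 + 1·4 + 1·6 + 1·4 = 15.

15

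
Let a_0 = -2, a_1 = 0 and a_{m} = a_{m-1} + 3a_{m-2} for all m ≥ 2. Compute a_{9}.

-1302

The ordinary generating function has denominator 1 - z - 3z^2.
Iterating the recurrence: a_0,…,a_{9} = -2, 0, -6, -6, -24, -42, -114, -240, -582, -1302.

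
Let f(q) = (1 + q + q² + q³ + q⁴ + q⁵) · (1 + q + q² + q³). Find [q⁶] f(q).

3

(1 + q + q² + q³ + q⁴ + q⁵) has coefficients 1,1,1,1,1,1 for degrees 0…5.
(1 + q + q² + q³) has coefficients 1,1,1,1,0,0,0 for degrees 0…6.
[q⁶] = 1·0 + 1·0 + 1·0 + 1·1 + 1·1 + 1·1 = 3.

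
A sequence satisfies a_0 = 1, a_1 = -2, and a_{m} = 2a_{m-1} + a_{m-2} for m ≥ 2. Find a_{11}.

-9104

The ordinary generating function has denominator 1 - 2x - x^2.
Iterating the recurrence: a_0,…,a_{11} = 1, -2, -3, -8, -19, -46, -111, -268, -647, -1562, -3771, -9104.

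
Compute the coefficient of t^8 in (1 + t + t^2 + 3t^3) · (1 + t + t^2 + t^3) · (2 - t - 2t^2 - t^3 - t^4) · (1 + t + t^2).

-54

(1 + t + t^2 + 3t^3) has coefficients 1,1,1,3 for degrees 0…3.
(1 + t + t^2 + t^3) has coefficients 1,1,1,1,0,0,0,0,0 for degrees 0…8.
Multiplying by (2 - t - 2t^2 - t^3 - t^4) gives running coefficients 2,1,-1,-2,-5,-4,-2,-1,0 for degrees 0…8.
Finally multiplying by (1 + t + t^2), the product of all factors after the first has coefficients 2,3,2,-2,-8,-11,-11,-7,-3 for degrees 0…8.
[t^8] = 1·(-3) + 1·(-7) + 1·(-11) + 3·(-11) = -54.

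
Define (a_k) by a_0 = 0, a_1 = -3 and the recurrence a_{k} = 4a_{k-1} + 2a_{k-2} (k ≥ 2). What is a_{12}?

The ordinary generating function has denominator 1 - 4z - 2z^2.
Iterating the recurrence: a_0,…,a_{12} = 0, -3, -12, -54, -240, -1068, -4752, -21144, -94080, -418608, -1862592, -8287584, -36875520.

-36875520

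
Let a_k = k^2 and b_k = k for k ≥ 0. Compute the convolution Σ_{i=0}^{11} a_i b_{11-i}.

The convolution is the t^11 coefficient of A(t)B(t).
Σ = 0·11 + 1·10 + 4·9 + 9·8 + 16·7 + 25·6 + 36·5 + 49·4 + 64·3 + 81·2 + 100·1 + 121·0 = 1210.

1210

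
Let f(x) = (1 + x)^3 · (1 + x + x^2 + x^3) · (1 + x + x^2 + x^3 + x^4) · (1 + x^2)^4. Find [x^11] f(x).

280

(1 + x)^3 has coefficients 1,3,3,1 for degrees 0…3.
(1 + x + x^2 + x^3) has coefficients 1,1,1,1,0,0,0,0,0,0,0,0 for degrees 0…11.
Multiplying by (1 + x + x^2 + x^3 + x^4) gives running coefficients 1,2,3,4,4,3,2,1,0,0,0,0 for degrees 0…11.
Finally multiplying by (1 + x^2)^4, the product of all factors after the first has coefficients 1,2,7,12,22,31,40,45,45,40,31,22 for degrees 0…11.
[x^11] = 1·22 + 3·31 + 3·40 + 1·45 = 280.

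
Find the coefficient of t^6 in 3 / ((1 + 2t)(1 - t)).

Partial fractions give a closed form: a_n = (2)·(-2)^n + (1)·1^n.
At n = 6: a_6 = 129.

129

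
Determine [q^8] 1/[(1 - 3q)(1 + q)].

The denominator gives the recurrence a_n = 2a_(n−1) + 3a_(n−2) for n ≥ 2; the numerator fixes a_0 = 1, a_1 = 2.
Iterating: 1, 2, 7, 20, 61, 182, 547, 1640, 4921, so a_8 = 4921.

4921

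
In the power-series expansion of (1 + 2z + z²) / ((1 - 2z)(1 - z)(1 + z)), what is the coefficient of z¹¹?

Partial fractions give a closed form: a_n = (3)·2^n + (-2)·1^n.
At n = 11: a_11 = 6142.

6142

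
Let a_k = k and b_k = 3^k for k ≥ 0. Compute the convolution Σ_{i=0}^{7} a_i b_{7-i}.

1636

This is [x^7] in the product of the two ordinary generating functions.
Σ = 0·2187 + 1·729 + 2·243 + 3·81 + 4·27 + 5·9 + 6·3 + 7·1 = 1636.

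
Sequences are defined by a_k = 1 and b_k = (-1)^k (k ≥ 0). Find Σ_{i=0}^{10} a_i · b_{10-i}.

This is [x^10] in the product of the two ordinary generating functions.
Σ = 1·1 + 1·(-1) + 1·1 + 1·(-1) + 1·1 + 1·(-1) + 1·1 + 1·(-1) + 1·1 + 1·(-1) + 1·1 = 1.

1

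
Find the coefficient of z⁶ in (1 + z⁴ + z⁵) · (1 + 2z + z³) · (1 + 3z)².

(1 + z⁴ + z⁵) has coefficients 1,0,0,0,1,1 for degrees 0…5.
(1 + 2z + z³) has coefficients 1,2,0,1,0,0,0 for degrees 0…6.
Finally multiplying by (1 + 3z)², the product of all factors after the first has coefficients 1,8,21,19,6,9,0 for degrees 0…6.
[z⁶] = 1·0 + 1·21 + 1·8 = 29.

29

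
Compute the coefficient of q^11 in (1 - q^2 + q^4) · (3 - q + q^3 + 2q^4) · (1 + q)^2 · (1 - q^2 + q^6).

(1 - q^2 + q^4) has coefficients 1,0,-1,0,1 for degrees 0…4.
(3 - q + q^3 + 2q^4) has coefficients 3,-1,0,1,2,0,0,0,0,0,0,0 for degrees 0…11.
Multiplying by (1 + q)^2 gives running coefficients 3,5,1,0,4,5,2,0,0,0,0,0 for degrees 0…11.
Finally multiplying by (1 - q^2 + q^6), the product of all factors after the first has coefficients 3,5,-2,-5,3,5,1,0,-1,0,4,5 for degrees 0…11.
[q^11] = 1·5 − 1·0 + 1·0 = 5.

5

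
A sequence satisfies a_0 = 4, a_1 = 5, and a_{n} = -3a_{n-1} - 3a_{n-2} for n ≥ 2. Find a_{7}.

-135

The ordinary generating function has denominator 1 + 3t + 3t^2.
Iterating the recurrence: a_0,…,a_{7} = 4, 5, -27, 66, -117, 153, -108, -135.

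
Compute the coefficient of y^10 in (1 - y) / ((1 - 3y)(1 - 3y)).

The denominator gives the recurrence a_n = 6a_(n−1) − 9a_(n−2) for n ≥ 2; the numerator fixes a_0 = 1, a_1 = 5.
Iterating: 1, 5, 21, 81, 297, 1053, 3645, 12393, 41553, 137781, 452709, so a_10 = 452709.

452709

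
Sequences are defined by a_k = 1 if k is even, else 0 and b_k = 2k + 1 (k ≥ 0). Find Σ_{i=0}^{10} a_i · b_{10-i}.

66

The convolution is the x^10 coefficient of A(x)B(x).
Σ = 1·21 + 0·19 + 1·17 + 0·15 + 1·13 + 0·11 + 1·9 + 0·7 + 1·5 + 0·3 + 1·1 = 66.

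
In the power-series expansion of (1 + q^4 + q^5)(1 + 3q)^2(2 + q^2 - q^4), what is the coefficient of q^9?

2

(1 + q^4 + q^5) has coefficients 1,0,0,0,1,1 for degrees 0…5.
(1 + 3q)^2 has coefficients 1,6,9,0,0,0,0,0,0,0 for degrees 0…9.
Finally multiplying by (2 + q^2 - q^4), the product of all factors after the first has coefficients 2,12,19,6,8,-6,-9,0,0,0 for degrees 0…9.
[q^9] = 1·0 + 1·(-6) + 1·8 = 2.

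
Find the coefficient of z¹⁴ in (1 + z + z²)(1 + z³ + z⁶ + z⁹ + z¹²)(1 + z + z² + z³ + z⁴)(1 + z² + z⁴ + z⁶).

(1 + z + z²) has coefficients 1,1,1 for degrees 0…2.
(1 + z³ + z⁶ + z⁹ + z¹²) has coefficients 1,0,0,1,0,0,1,0,0,1,0,0,1,0,0 for degrees 0…14.
Multiplying by (1 + z + z² + z³ + z⁴) gives running coefficients 1,1,1,2,2,1,2,2,1,2,2,1,2,2,1 for degrees 0…14.
Finally multiplying by (1 + z² + z⁴ + z⁶), the product of all factors after the first has coefficients 1,1,2,3,4,4,6,6,6,7,7,6,7,7,6 for degrees 0…14.
[z¹⁴] = 1·6 + 1·7 + 1·7 = 20.

20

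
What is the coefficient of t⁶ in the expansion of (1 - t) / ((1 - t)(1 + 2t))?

64

Partial fractions give a closed form: a_n = (1)·(-2)^n.
At n = 6: a_6 = 64.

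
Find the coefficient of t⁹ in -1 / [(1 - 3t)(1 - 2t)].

-58025

Partial fractions give a closed form: a_n = (-3)·3^n + (2)·2^n.
At n = 9: a_9 = -58025.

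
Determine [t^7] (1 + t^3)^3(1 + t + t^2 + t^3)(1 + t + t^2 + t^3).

15

(1 + t^3)^3 has coefficients 1,0,0,3,0,0,3,0 for degrees 0…7.
(1 + t + t^2 + t^3) has coefficients 1,1,1,1,0,0,0,0 for degrees 0…7.
Finally multiplying by (1 + t + t^2 + t^3), the product of all factors after the first has coefficients 1,2,3,4,3,2,1,0 for degrees 0…7.
[t^7] = 1·0 + 3·3 + 3·2 = 15.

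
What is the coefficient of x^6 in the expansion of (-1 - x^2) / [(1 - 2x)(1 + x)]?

The denominator gives the recurrence a_n = a_(n−1) + 2a_(n−2) for n ≥ 3; the numerator fixes a_0 = -1, a_1 = -1, a_2 = -4.
Iterating: -1, -1, -4, -6, -14, -26, -54, so a_6 = -54.

-54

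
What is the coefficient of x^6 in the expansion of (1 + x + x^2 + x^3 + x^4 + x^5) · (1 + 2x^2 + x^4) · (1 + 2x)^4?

(1 + x + x^2 + x^3 + x^4 + x^5) has coefficients 1,1,1,1,1,1 for degrees 0…5.
(1 + 2x^2 + x^4) has coefficients 1,0,2,0,1,0,0 for degrees 0…6.
Finally multiplying by (1 + 2x)^4, the product of all factors after the first has coefficients 1,8,26,48,65,72,56 for degrees 0…6.
[x^6] = 1·56 + 1·72 + 1·65 + 1·48 + 1·26 + 1·8 = 275.

275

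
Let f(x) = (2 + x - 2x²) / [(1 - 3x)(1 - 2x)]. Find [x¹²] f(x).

The denominator gives the recurrence a_n = 5a_(n−1) − 6a_(n−2) for n ≥ 3; the numerator fixes a_0 = 2, a_1 = 11, a_2 = 41.
Iterating: 2, 11, 41, 139, 449, 1411, 4361, 13339, 40529, 122611, 369881, 1113739, 3349409, so a_12 = 3349409.

3349409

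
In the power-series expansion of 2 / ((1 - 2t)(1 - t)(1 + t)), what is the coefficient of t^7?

340

Partial fractions give a closed form: a_n = (8/3)·2^n + (-1)·1^n + (1/3)·(-1)^n.
At n = 7: a_7 = 340.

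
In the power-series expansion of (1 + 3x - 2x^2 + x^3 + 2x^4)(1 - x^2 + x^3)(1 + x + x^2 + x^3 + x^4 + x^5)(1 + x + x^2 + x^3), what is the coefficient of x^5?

12

(1 + 3x - 2x^2 + x^3 + 2x^4) has coefficients 1,3,-2,1,2 for degrees 0…4.
(1 - x^2 + x^3) has coefficients 1,0,-1,1,0,0 for degrees 0…5.
Multiplying by (1 + x + x^2 + x^3 + x^4 + x^5) gives running coefficients 1,1,0,1,1,1 for degrees 0…5.
Finally multiplying by (1 + x + x^2 + x^3), the product of all factors after the first has coefficients 1,2,2,3,3,3 for degrees 0…5.
[x^5] = 1·3 + 3·3 − 2·3 + 1·2 + 2·2 = 12.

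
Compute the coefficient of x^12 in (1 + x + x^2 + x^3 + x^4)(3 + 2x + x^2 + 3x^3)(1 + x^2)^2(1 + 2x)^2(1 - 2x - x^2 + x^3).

(1 + x + x^2 + x^3 + x^4) has coefficients 1,1,1,1,1 for degrees 0…4.
(3 + 2x + x^2 + 3x^3) has coefficients 3,2,1,3,0,0,0,0,0,0,0,0,0 for degrees 0…12.
Multiplying by (1 + x^2)^2 gives running coefficients 3,2,7,7,5,8,1,3,0,0,0,0,0 for degrees 0…12.
Multiplying by (1 + 2x)^2 gives running coefficients 3,14,27,43,61,56,53,39,16,12,0,0,0 for degrees 0…12.
Finally multiplying by (1 - 2x - x^2 + x^3), the product of all factors after the first has coefficients 3,8,-4,-22,-38,-82,-77,-62,-59,-6,-1,4,12 for degrees 0…12.
[x^12] = 1·12 + 1·4 + 1·(-1) + 1·(-6) + 1·(-59) = -50.

-50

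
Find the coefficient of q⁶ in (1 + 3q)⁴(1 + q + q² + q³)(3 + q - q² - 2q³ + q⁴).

(1 + 3q)⁴ has coefficients 1,12,54,108,81 for degrees 0…4.
(1 + q + q² + q³) has coefficients 1,1,1,1,0,0,0 for degrees 0…6.
Finally multiplying by (3 + q - q² - 2q³ + q⁴), the product of all factors after the first has coefficients 3,4,3,1,-1,-2,-1 for degrees 0…6.
[q⁶] = 1·(-1) + 12·(-2) + 54·(-1) + 108·1 + 81·3 = 272.

272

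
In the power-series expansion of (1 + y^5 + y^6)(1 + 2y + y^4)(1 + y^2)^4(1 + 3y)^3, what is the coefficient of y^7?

653

(1 + y^5 + y^6) has coefficients 1,0,0,0,0,1,1 for degrees 0…6.
(1 + 2y + y^4) has coefficients 1,2,0,0,1,0,0,0 for degrees 0…7.
Multiplying by (1 + y^2)^4 gives running coefficients 1,2,4,8,7,12,8,8 for degrees 0…7.
Finally multiplying by (1 + 3y)^3, the product of all factors after the first has coefficients 1,11,49,125,241,399,521,593 for degrees 0…7.
[y^7] = 1·593 + 1·49 + 1·11 = 653.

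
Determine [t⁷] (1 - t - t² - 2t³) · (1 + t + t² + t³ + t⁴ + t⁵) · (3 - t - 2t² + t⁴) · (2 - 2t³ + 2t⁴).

-14

(1 - t - t² - 2t³) has coefficients 1,-1,-1,-2 for degrees 0…3.
(1 + t + t² + t³ + t⁴ + t⁵) has coefficients 1,1,1,1,1,1,0,0 for degrees 0…7.
Multiplying by (3 - t - 2t² + t⁴) gives running coefficients 3,2,0,0,1,1,-2,-1 for degrees 0…7.
Finally multiplying by (2 - 2t³ + 2t⁴), the product of all factors after the first has coefficients 6,4,0,-6,4,6,-4,-4 for degrees 0…7.
[t⁷] = 1·(-4) − 1·(-4) − 1·6 − 2·4 = -14.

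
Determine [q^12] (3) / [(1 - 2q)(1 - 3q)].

4758393

The denominator gives the recurrence a_n = 5a_(n−1) − 6a_(n−2) for n ≥ 3; the numerator fixes a_0 = 3, a_1 = 15, a_2 = 57.
Iterating: 3, 15, 57, 195, 633, 1995, 6177, 18915, 57513, 174075, 525297, 1582035, 4758393, so a_12 = 4758393.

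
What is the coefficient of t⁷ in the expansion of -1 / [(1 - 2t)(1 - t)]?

-255

Partial fractions give a closed form: a_n = (-2)·2^n + (1)·1^n.
At n = 7: a_7 = -255.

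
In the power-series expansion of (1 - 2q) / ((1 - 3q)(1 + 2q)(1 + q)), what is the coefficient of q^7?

Partial fractions give a closed form: a_n = (3/20)·3^n + (8/5)·(-2)^n + (-3/4)·(-1)^n.
At n = 7: a_7 = 124.

124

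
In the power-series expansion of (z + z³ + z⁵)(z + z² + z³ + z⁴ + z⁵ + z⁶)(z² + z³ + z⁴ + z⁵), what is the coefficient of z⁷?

(z + z³ + z⁵) has coefficients 0,1,0,1,0,1 for degrees 0…5.
(z + z² + z³ + z⁴ + z⁵ + z⁶) has coefficients 0,1,1,1,1,1,1,0 for degrees 0…7.
Finally multiplying by (z² + z³ + z⁴ + z⁵), the product of all factors after the first has coefficients 0,0,0,1,2,3,4,4 for degrees 0…7.
[z⁷] = 1·4 + 1·2 + 1·0 = 6.

6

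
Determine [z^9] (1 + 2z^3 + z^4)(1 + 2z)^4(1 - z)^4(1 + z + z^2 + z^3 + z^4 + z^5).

(1 + 2z^3 + z^4) has coefficients 1,0,0,2,1 for degrees 0…4.
(1 + 2z)^4 has coefficients 1,8,24,32,16,0,0,0,0,0 for degrees 0…9.
Multiplying by (1 - z)^4 gives running coefficients 1,4,-2,-20,1,40,-8,-32,16,0 for degrees 0…9.
Finally multiplying by (1 + z + z^2 + z^3 + z^4 + z^5), the product of all factors after the first has coefficients 1,5,3,-17,-16,24,15,-21,-3,17 for degrees 0…9.
[z^9] = 1·17 + 2·15 + 1·24 = 71.

71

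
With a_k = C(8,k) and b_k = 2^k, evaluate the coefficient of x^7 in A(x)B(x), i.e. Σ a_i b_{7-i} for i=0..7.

The convolution is the t^7 coefficient of A(t)B(t).
Σ = 1·128 + 8·64 + 28·32 + 56·16 + 70·8 + 56·4 + 28·2 + 8·1 = 3280.

3280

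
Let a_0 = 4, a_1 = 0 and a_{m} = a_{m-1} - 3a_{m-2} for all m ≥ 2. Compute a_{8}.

-156

The ordinary generating function has denominator 1 - z + 3z^2.
Iterating the recurrence: a_0,…,a_{8} = 4, 0, -12, -12, 24, 60, -12, -192, -156.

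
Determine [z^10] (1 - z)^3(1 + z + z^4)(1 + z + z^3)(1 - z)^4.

-43

(1 - z)^3 has coefficients 1,-3,3,-1 for degrees 0…3.
(1 + z + z^4) has coefficients 1,1,0,0,1,0,0,0,0,0,0 for degrees 0…10.
Multiplying by (1 + z + z^3) gives running coefficients 1,2,1,1,2,1,0,1,0,0,0 for degrees 0…10.
Finally multiplying by (1 - z)^4, the product of all factors after the first has coefficients 1,-2,-1,5,-3,-3,5,0,-6,7,-4 for degrees 0…10.
[z^10] = 1·(-4) − 3·7 + 3·(-6) − 1·0 = -43.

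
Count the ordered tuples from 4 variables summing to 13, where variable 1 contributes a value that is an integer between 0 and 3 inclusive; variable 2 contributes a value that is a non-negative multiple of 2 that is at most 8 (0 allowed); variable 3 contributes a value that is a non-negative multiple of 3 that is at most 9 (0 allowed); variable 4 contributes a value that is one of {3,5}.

12

The generating function for the choices is (1 + q + q² + q³)·(1 + q² + q⁴ + q⁶ + q⁸)·(1 + q³ + q⁶ + q⁹)·(q³ + q⁵); the count is [q¹³].
(1 + q + q² + q³) has coefficients 1,1,1,1 for degrees 0…3.
(1 + q² + q⁴ + q⁶ + q⁸) has coefficients 1,0,1,0,1,0,1,0,1,0,0,0,0,0 for degrees 0…13.
Multiplying by (1 + q³ + q⁶ + q⁹) gives running coefficients 1,0,1,1,1,1,2,1,2,2,1,2,1,1 for degrees 0…13.
Finally multiplying by (q³ + q⁵), the product of all factors after the first has coefficients 0,0,0,1,0,2,1,2,2,3,2,4,3,3 for degrees 0…13.
[q¹³] = 1·3 + 1·3 + 1·4 + 1·2 = 12.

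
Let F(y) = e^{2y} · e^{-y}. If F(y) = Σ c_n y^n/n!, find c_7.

1

The EGF product rule gives c_7 = Σ_{k_1+k_2=7} C(7; k_1,k_2) · ∏ g_i(k_i), where e^{2y} gives (2)^k; e^{-y} gives (-1)^k.
g_1(k) for k = 0…7: 1, 2, 4, 8, 16, 32, 64, 128.
g_2(k) for k = 0…7: 1, -1, 1, -1, 1, -1, 1, -1.
c_7 = Σ_k C(7,k)·g_1(k)·g_2(7−k) = 1·1·(-1) + 7·2·1 + 21·4·(-1) + 35·8·1 + 35·16·(-1) + 21·32·1 + 7·64·(-1) + 1·128·1 = −1 + 14 − 84 + 280 − 560 + 672 − 448 + 128 = 1.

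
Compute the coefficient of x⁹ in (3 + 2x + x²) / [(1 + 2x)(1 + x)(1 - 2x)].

Partial fractions give a closed form: a_n = (9/4)·(-2)^n + (-2/3)·(-1)^n + (17/12)·2^n.
At n = 9: a_9 = -426.

-426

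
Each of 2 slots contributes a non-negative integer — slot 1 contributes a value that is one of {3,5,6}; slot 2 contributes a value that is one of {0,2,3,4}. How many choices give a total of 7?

2

The generating function for the choices is (z³ + z⁵ + z⁶)·(1 + z² + z³ + z⁴); the count is [z⁷].
(z³ + z⁵ + z⁶) has coefficients 0,0,0,1,0,1,1 for degrees 0…6.
(1 + z² + z³ + z⁴) has coefficients 1,0,1,1,1,0,0,0 for degrees 0…7.
[z⁷] = 1·1 + 1·1 + 1·0 = 2.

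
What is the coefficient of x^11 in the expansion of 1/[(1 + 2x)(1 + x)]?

The denominator gives the recurrence a_n = −3a_(n−1) − 2a_(n−2) for n ≥ 2; the numerator fixes a_0 = 1, a_1 = -3.
Iterating: 1, -3, 7, -15, 31, -63, 127, -255, 511, -1023, 2047, -4095, so a_11 = -4095.

-4095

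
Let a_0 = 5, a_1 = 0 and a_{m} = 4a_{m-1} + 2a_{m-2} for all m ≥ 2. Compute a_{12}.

27625280

The ordinary generating function has denominator 1 - 4y - 2y^2.
Iterating the recurrence: a_0,…,a_{12} = 5, 0, 10, 40, 180, 800, 3560, 15840, 70480, 313600, 1395360, 6208640, 27625280.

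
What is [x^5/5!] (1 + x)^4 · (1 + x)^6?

30240

The EGF product rule gives c_5 = Σ_{k_1+k_2=5} C(5; k_1,k_2) · ∏ g_i(k_i), where (1+x)^4 gives the falling factorial (4)_k; (1+x)^6 gives the falling factorial (6)_k.
g_1(k) for k = 0…5: 1, 4, 12, 24, 24, 0.
g_2(k) for k = 0…5: 1, 6, 30, 120, 360, 720.
c_5 = Σ_k C(5,k)·g_1(k)·g_2(5−k) = 1·1·720 + 5·4·360 + 10·12·120 + 10·24·30 + 5·24·6 = 720 + 7200 + 14400 + 7200 + 720 = 30240.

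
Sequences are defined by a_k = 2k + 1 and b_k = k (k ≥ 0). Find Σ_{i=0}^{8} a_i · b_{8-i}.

This is [x^8] in the product of the two ordinary generating functions.
Σ = 1·8 + 3·7 + 5·6 + 7·5 + 9·4 + 11·3 + 13·2 + 15·1 + 17·0 = 204.

204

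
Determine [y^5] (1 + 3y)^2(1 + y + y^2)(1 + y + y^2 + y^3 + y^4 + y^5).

(1 + 3y)^2 has coefficients 1,6,9 for degrees 0…2.
(1 + y + y^2) has coefficients 1,1,1,0,0,0 for degrees 0…5.
Finally multiplying by (1 + y + y^2 + y^3 + y^4 + y^5), the product of all factors after the first has coefficients 1,2,3,3,3,3 for degrees 0…5.
[y^5] = 1·3 + 6·3 + 9·3 = 48.

48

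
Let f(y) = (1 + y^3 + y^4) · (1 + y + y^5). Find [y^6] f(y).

(1 + y^3 + y^4) has coefficients 1,0,0,1,1 for degrees 0…4.
(1 + y + y^5) has coefficients 1,1,0,0,0,1,0 for degrees 0…6.
[y^6] = 1·0 + 1·0 + 1·0 = 0.

0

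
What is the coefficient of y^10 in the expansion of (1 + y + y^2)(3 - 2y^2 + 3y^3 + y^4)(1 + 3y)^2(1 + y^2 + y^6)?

(1 + y + y^2) has coefficients 1,1,1 for degrees 0…2.
(3 - 2y^2 + 3y^3 + y^4) has coefficients 3,0,-2,3,1,0,0,0,0,0,0 for degrees 0…10.
Multiplying by (1 + 3y)^2 gives running coefficients 3,18,25,-9,1,33,9,0,0,0,0 for degrees 0…10.
Finally multiplying by (1 + y^2 + y^6), the product of all factors after the first has coefficients 3,18,28,9,26,24,13,51,34,-9,1 for degrees 0…10.
[y^10] = 1·1 + 1·(-9) + 1·34 = 26.

26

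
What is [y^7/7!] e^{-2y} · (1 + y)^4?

The EGF product rule gives c_7 = Σ_{k_1+k_2=7} C(7; k_1,k_2) · ∏ g_i(k_i), where e^{-2y} gives (-2)^k; (1+y)^4 gives the falling factorial (4)_k.
g_1(k) for k = 0…7: 1, -2, 4, -8, 16, -32, 64, -128.
g_2(k) for k = 0…7: 1, 4, 12, 24, 24, 0, 0, 0.
c_7 = Σ_k C(7,k)·g_1(k)·g_2(7−k) = 35·(-8)·24 + 35·16·24 + 21·(-32)·12 + 7·64·4 + 1·(-128)·1 = −6720 + 13440 − 8064 + 1792 − 128 = 320.

320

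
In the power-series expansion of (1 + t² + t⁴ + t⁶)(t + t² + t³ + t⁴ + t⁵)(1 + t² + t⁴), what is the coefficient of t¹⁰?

(1 + t² + t⁴ + t⁶) has coefficients 1,0,1,0,1,0,1 for degrees 0…6.
(t + t² + t³ + t⁴ + t⁵) has coefficients 0,1,1,1,1,1,0,0,0,0,0 for degrees 0…10.
Finally multiplying by (1 + t² + t⁴), the product of all factors after the first has coefficients 0,1,1,2,2,3,2,2,1,1,0 for degrees 0…10.
[t¹⁰] = 1·0 + 1·1 + 1·2 + 1·2 = 5.

5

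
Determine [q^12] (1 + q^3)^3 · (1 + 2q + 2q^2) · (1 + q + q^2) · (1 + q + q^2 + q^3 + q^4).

46

(1 + q^3)^3 has coefficients 1,0,0,3,0,0,3,0,0,1 for degrees 0…9.
(1 + 2q + 2q^2) has coefficients 1,2,2,0,0,0,0,0,0,0,0,0,0 for degrees 0…12.
Multiplying by (1 + q + q^2) gives running coefficients 1,3,5,4,2,0,0,0,0,0,0,0,0 for degrees 0…12.
Finally multiplying by (1 + q + q^2 + q^3 + q^4), the product of all factors after the first has coefficients 1,4,9,13,15,14,11,6,2,0,0,0,0 for degrees 0…12.
[q^12] = 1·0 + 3·0 + 3·11 + 1·13 = 46.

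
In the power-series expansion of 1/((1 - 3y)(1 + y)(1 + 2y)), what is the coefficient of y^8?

3157

Partial fractions give a closed form: a_n = (9/20)·3^n + (-1/4)·(-1)^n + (4/5)·(-2)^n.
At n = 8: a_8 = 3157.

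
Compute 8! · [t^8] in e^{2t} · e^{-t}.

The EGF product rule gives c_8 = Σ_{k_1+k_2=8} C(8; k_1,k_2) · ∏ g_i(k_i), where e^{2t} gives (2)^k; e^{-t} gives (-1)^k.
g_1(k) for k = 0…8: 1, 2, 4, 8, 16, 32, 64, 128, 256.
g_2(k) for k = 0…8: 1, -1, 1, -1, 1, -1, 1, -1, 1.
c_8 = Σ_k C(8,k)·g_1(k)·g_2(8−k) = 1·1·1 + 8·2·(-1) + 28·4·1 + 56·8·(-1) + 70·16·1 + 56·32·(-1) + 28·64·1 + 8·128·(-1) + 1·256·1 = 1 − 16 + 112 − 448 + 1120 − 1792 + 1792 − 1024 + 256 = 1.

1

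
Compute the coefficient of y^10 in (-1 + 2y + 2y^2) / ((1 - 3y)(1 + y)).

-4921

The denominator gives the recurrence a_n = 2a_(n−1) + 3a_(n−2) for n ≥ 3; the numerator fixes a_0 = -1, a_1 = 0, a_2 = -1.
Iterating: -1, 0, -1, -2, -7, -20, -61, -182, -547, -1640, -4921, so a_10 = -4921.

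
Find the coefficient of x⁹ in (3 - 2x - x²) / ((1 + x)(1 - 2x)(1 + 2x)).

-1620

Partial fractions give a closed form: a_n = (-4/3)·(-1)^n + (7/12)·2^n + (15/4)·(-2)^n.
At n = 9: a_9 = -1620.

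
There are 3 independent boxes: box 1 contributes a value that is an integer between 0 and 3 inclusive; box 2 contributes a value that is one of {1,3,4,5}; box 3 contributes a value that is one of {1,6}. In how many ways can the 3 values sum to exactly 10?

3

The generating function for the choices is (1 + q + q² + q³)·(q + q³ + q⁴ + q⁵)·(q + q⁶); the count is [q¹⁰].
(1 + q + q² + q³) has coefficients 1,1,1,1 for degrees 0…3.
(q + q³ + q⁴ + q⁵) has coefficients 0,1,0,1,1,1,0,0,0,0,0 for degrees 0…10.
Finally multiplying by (q + q⁶), the product of all factors after the first has coefficients 0,0,1,0,1,1,1,1,0,1,1 for degrees 0…10.
[q¹⁰] = 1·1 + 1·1 + 1·0 + 1·1 = 3.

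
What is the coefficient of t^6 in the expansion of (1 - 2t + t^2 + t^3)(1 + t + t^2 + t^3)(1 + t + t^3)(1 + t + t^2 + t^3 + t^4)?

7

(1 - 2t + t^2 + t^3) has coefficients 1,-2,1,1 for degrees 0…3.
(1 + t + t^2 + t^3) has coefficients 1,1,1,1,0,0,0 for degrees 0…6.
Multiplying by (1 + t + t^3) gives running coefficients 1,2,2,3,2,1,1 for degrees 0…6.
Finally multiplying by (1 + t + t^2 + t^3 + t^4), the product of all factors after the first has coefficients 1,3,5,8,10,10,9 for degrees 0…6.
[t^6] = 1·9 − 2·10 + 1·10 + 1·8 = 7.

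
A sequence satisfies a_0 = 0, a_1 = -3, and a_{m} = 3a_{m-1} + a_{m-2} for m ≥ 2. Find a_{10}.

-128511

The ordinary generating function has denominator 1 - 3z - z^2.
Iterating the recurrence: a_0,…,a_{10} = 0, -3, -9, -30, -99, -327, -1080, -3567, -11781, -38910, -128511.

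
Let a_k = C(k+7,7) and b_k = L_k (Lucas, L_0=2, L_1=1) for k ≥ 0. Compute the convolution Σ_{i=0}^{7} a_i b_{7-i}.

Write out a_i and b_{7-i} for i = 0,…,7 and sum the products.
Σ = 1·29 + 8·18 + 36·11 + 120·7 + 330·4 + 792·3 + 1716·1 + 3432·2 = 13685.

13685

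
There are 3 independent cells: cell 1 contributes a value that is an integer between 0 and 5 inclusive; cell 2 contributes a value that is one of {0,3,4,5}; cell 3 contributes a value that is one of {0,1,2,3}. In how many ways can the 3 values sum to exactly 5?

The generating function for the choices is (1 + t + t² + t³ + t⁴ + t⁵)·(1 + t³ + t⁴ + t⁵)·(1 + t + t² + t³); the count is [t⁵].
(1 + t + t² + t³ + t⁴ + t⁵) has coefficients 1,1,1,1,1,1 for degrees 0…5.
(1 + t³ + t⁴ + t⁵) has coefficients 1,0,0,1,1,1 for degrees 0…5.
Finally multiplying by (1 + t + t² + t³), the product of all factors after the first has coefficients 1,1,1,2,2,3 for degrees 0…5.
[t⁵] = 1·3 + 1·2 + 1·2 + 1·1 + 1·1 + 1·1 = 10.

10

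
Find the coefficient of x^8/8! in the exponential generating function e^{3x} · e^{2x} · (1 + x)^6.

The EGF product rule gives c_8 = Σ_{k_1+k_2+k_3=8} C(8; k_1,k_2,k_3) · ∏ g_i(k_i), where e^{3x} gives (3)^k; e^{2x} gives (2)^k; (1+x)^6 gives the falling factorial (6)_k.
g_1(k) for k = 0…8: 1, 3, 9, 27, 81, 243, 729, 2187, 6561.
g_2(k) for k = 0…8: 1, 2, 4, 8, 16, 32, 64, 128, 256.
g_3(k) for k = 0…8: 1, 6, 30, 120, 360, 720, 720, 0, 0.
First combine the last two factors: h(k) = Σ_j C(k,j)·g_2(j)·g_3(k−j) for k = 0…8: 1, 8, 58, 380, 2248, 12032, 58576, 261536, 1081600.
c_8 = Σ_k C(8,k)·g_1(k)·h(8−k) = 1·1·1081600 + 8·3·261536 + 28·9·58576 + 56·27·12032 + 70·81·2248 + 56·243·380 + 28·729·58 + 8·2187·8 + 1·6561·1 = 1081600 + 6276864 + 14761152 + 18192384 + 12746160 + 5171040 + 1183896 + 139968 + 6561 = 59559625.

59559625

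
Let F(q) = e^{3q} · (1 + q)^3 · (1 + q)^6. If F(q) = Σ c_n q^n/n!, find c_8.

The EGF product rule gives c_8 = Σ_{k_1+k_2+k_3=8} C(8; k_1,k_2,k_3) · ∏ g_i(k_i), where e^{3q} gives (3)^k; (1+q)^3 gives the falling factorial (3)_k; (1+q)^6 gives the falling factorial (6)_k.
g_1(k) for k = 0…8: 1, 3, 9, 27, 81, 243, 729, 2187, 6561.
g_2(k) for k = 0…8: 1, 3, 6, 6, 0, 0, 0, 0, 0.
g_3(k) for k = 0…8: 1, 6, 30, 120, 360, 720, 720, 0, 0.
First combine the last two factors: h(k) = Σ_j C(k,j)·g_2(j)·g_3(k−j) for k = 0…8: 1, 9, 72, 504, 3024, 15120, 60480, 181440, 362880.
c_8 = Σ_k C(8,k)·g_1(k)·h(8−k) = 1·1·362880 + 8·3·181440 + 28·9·60480 + 56·27·15120 + 70·81·3024 + 56·243·504 + 28·729·72 + 8·2187·9 + 1·6561·1 = 362880 + 4354560 + 15240960 + 22861440 + 17146080 + 6858432 + 1469664 + 157464 + 6561 = 68458041.

68458041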